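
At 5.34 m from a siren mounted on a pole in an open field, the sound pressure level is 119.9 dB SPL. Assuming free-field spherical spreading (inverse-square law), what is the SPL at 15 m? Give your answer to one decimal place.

110.9 dB SPL

Free-field point source: level drops by 20·log₁₀ of the distance ratio.
ΔL = −20·log₁₀(15/5.34) = -8.97 dB, so L₂ = 119.9 + (-8.97) = 110.9 dB SPL.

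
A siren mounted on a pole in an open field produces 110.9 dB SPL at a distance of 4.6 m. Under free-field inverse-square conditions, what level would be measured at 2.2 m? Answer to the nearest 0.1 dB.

Free-field point source: level drops by 20·log₁₀ of the distance ratio.
ΔL = −20·log₁₀(2.2/4.6) = 6.41 dB, so L₂ = 110.9 + (6.41) = 117.3 dB SPL.

117.3 dB SPL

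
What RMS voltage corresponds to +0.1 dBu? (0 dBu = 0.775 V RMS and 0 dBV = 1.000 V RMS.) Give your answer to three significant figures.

V = 0.775 V × 10^(+0.1/20).
= 0.775 × 1.012 = 0.784 V.

0.784 V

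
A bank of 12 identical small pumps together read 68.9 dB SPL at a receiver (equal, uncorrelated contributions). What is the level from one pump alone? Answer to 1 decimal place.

12 equal incoherent sources add 10·log₁₀(12) = 10.79 dB over one source.
L_one = 68.9 − 10.79 = 58.1 dB SPL.

58.1 dB SPL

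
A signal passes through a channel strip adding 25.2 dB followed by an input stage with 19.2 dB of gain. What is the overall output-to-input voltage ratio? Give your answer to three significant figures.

Net gain = 25.2 + 19.2 = 44.4 dB.
Voltage ratio = 10^(44.4/20) = 166.

166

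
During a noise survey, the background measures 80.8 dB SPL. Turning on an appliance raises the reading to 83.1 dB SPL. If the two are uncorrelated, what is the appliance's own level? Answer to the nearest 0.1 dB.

Subtract intensities: L_src = 10·log₁₀(10^(L_total/10) − 10^(L_bg/10)).
L_src = 10·log₁₀(10^(83.1/10) − 10^(80.8/10)) = 10·log₁₀(83950000) = 79.2 dB SPL.

79.2 dB SPL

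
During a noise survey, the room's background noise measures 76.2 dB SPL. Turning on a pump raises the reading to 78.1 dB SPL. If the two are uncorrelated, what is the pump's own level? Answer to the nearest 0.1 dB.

73.6 dB SPL

Remove the background by subtracting linear intensities:
L_src = 10·log₁₀(10^(78.1/10) − 10^(76.2/10)) = 10·log₁₀(22880000) = 73.6 dB SPL.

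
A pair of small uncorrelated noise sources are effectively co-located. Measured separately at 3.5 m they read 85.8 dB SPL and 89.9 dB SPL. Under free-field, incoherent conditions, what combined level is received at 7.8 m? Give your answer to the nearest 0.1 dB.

84.4 dB SPL

Combined at 3.5 m: 10·log₁₀(10^(85.8/10)+10^(89.9/10)) = 91.33 dB SPL.
Then apply −20·log₁₀(7.8/3.5) = -6.96 dB → 84.4 dB SPL.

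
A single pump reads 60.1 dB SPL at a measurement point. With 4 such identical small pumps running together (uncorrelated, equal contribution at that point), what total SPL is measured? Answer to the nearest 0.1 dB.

4 equal incoherent sources raise the level by 10·log₁₀(4) = 6.02 dB.
L_total = 60.1 + 6.02 = 66.1 dB SPL.

66.1 dB SPL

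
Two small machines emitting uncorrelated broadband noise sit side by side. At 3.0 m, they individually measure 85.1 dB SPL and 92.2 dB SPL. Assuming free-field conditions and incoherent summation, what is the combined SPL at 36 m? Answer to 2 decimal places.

71.39 dB SPL

Combined at 3.0 m: 10·log₁₀(10^(85.1/10)+10^(92.2/10)) = 92.974 dB SPL.
Then apply −20·log₁₀(36/3.0) = -21.584 dB → 71.39 dB SPL.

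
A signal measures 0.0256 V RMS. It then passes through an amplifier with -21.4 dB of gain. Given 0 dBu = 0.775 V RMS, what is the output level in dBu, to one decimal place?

-51.0 dBu

Input level: 20·log₁₀(0.0256/0.775) = -29.62 dBu.
Output: -29.62 − 21.4 = -51.0 dBu.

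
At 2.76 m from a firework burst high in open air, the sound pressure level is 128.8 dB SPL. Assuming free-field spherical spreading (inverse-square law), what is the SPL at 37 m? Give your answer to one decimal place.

Free-field point source: level drops by 20·log₁₀ of the distance ratio.
ΔL = −20·log₁₀(37/2.76) = -22.55 dB, so L₂ = 128.8 + (-22.55) = 106.3 dB SPL.

106.3 dB SPL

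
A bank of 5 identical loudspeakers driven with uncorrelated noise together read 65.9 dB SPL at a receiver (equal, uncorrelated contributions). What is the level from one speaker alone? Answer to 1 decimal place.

58.9 dB SPL

5 equal incoherent sources add 10·log₁₀(5) = 6.99 dB over one source.
L_one = 65.9 − 6.99 = 58.9 dB SPL.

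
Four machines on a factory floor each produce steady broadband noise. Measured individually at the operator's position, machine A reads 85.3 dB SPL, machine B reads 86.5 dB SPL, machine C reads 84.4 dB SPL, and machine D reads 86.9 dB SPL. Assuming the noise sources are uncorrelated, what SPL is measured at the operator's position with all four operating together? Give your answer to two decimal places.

Add the sources as powers (linear), then convert back to dB:
L_total = 10·log₁₀(10^(85.3/10) + 10^(86.5/10) + 10^(84.4/10) + 10^(86.9/10)) = 10·log₁₀(1551000000) = 91.91 dB SPL.

91.91 dB SPL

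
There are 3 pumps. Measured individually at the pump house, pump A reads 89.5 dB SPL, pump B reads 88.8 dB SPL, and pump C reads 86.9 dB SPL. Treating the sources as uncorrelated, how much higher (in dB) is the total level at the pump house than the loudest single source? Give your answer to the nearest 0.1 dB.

3.8 dB

Uncorrelated sources add in intensity (power), not in dB.
L_total = 10·log₁₀(10^(89.5/10) + 10^(88.8/10) + 10^(86.9/10)) = 93.30 dB SPL.
Excess over the loudest (89.5 dB): 93.30 − 89.5 = 3.8 dB.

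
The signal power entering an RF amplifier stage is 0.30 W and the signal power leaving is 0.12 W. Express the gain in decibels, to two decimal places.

Power is a power quantity, so gain = 10·log₁₀(P_out/P_in).
10·log₁₀(0.12/0.30) = 10·log₁₀(0.4000) = -3.98 dB.

-3.98 dB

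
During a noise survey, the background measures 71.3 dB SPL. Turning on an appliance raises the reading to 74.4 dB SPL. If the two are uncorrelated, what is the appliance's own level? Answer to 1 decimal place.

71.5 dB SPL

Subtract intensities: L_src = 10·log₁₀(10^(L_total/10) − 10^(L_bg/10)).
L_src = 10·log₁₀(10^(74.4/10) − 10^(71.3/10)) = 10·log₁₀(14050000) = 71.5 dB SPL.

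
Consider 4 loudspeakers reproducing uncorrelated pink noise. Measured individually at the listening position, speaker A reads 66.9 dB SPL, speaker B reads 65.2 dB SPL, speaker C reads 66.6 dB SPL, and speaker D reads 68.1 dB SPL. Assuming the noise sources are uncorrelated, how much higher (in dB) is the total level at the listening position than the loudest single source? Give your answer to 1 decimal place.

4.7 dB

Uncorrelated sources add in intensity (power), not in dB.
L_total = 10·log₁₀(10^(66.9/10) + 10^(65.2/10) + 10^(66.6/10) + 10^(68.1/10)) = 72.84 dB SPL.
Excess over the loudest (68.1 dB): 72.84 − 68.1 = 4.7 dB.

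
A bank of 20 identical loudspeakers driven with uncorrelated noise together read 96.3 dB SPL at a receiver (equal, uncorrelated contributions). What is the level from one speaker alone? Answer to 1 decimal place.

83.3 dB SPL

20 equal incoherent sources add 10·log₁₀(20) = 13.01 dB over one source.
L_one = 96.3 − 13.01 = 83.3 dB SPL.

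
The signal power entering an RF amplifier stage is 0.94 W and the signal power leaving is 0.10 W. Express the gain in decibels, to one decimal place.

For a power ratio, dB = 10·log₁₀(P₂/P₁).
10·log₁₀(0.10/0.94) = 10·log₁₀(0.1064) = -9.7 dB.

-9.7 dB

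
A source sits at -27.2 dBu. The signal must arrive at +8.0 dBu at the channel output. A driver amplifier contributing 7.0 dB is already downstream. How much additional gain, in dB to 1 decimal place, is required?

The required make-up gain is the shortfall in the dB sum.
G = +8.0 − (-27.2) − 7.0 = 28.2 dB.

28.2 dB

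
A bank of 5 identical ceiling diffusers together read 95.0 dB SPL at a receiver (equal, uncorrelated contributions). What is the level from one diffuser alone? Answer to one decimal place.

5 equal incoherent sources add 10·log₁₀(5) = 6.99 dB over one source.
L_one = 95.0 − 6.99 = 88.0 dB SPL.

88.0 dB SPL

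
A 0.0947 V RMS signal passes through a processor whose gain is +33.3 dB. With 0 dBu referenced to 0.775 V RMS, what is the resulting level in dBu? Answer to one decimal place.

Input level: 20·log₁₀(0.0947/0.775) = -18.26 dBu.
Output: -18.26 + 33.3 = +15.0 dBu.

+15.0 dBu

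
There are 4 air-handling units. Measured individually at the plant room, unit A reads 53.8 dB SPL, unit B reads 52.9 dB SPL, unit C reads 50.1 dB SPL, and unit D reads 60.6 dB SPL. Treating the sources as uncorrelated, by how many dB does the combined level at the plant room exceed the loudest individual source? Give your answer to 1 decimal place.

Uncorrelated sources add in intensity (power), not in dB.
L_total = 10·log₁₀(10^(53.8/10) + 10^(52.9/10) + 10^(50.1/10) + 10^(60.6/10)) = 62.27 dB SPL.
Excess over the loudest (60.6 dB): 62.27 − 60.6 = 1.7 dB.

1.7 dB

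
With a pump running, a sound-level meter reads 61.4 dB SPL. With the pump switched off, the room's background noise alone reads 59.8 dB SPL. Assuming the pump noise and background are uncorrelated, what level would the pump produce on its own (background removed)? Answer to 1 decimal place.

Remove the background by subtracting linear intensities:
L_src = 10·log₁₀(10^(61.4/10) − 10^(59.8/10)) = 10·log₁₀(425400) = 56.3 dB SPL.

56.3 dB SPL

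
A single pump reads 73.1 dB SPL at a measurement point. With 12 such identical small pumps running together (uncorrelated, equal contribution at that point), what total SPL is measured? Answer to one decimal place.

12 equal incoherent sources raise the level by 10·log₁₀(12) = 10.79 dB.
L_total = 73.1 + 10.79 = 83.9 dB SPL.

83.9 dB SPL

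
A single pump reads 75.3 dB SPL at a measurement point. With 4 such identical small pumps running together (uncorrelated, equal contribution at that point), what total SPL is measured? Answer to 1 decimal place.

4 equal incoherent sources raise the level by 10·log₁₀(4) = 6.02 dB.
L_total = 75.3 + 6.02 = 81.3 dB SPL.

81.3 dB SPL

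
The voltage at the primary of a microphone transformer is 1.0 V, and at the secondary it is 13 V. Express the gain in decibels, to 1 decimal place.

Voltage ratio → dB uses the 20·log₁₀ form:
20·log₁₀(13/1.0) = 20·log₁₀(13.00) = 22.3 dB.

22.3 dB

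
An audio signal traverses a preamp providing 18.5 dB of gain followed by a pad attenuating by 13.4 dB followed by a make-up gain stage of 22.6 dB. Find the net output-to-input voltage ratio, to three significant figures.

24.3

Net gain = 18.5 + (−13.4) + 22.6 = 27.7 dB.
Voltage ratio = 10^(27.7/20) = 24.3.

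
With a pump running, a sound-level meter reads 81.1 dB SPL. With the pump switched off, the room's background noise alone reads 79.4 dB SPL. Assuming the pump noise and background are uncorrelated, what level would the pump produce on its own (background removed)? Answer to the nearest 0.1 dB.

76.2 dB SPL

Remove the background by subtracting linear intensities:
L_src = 10·log₁₀(10^(81.1/10) − 10^(79.4/10)) = 10·log₁₀(41730000) = 76.2 dB SPL.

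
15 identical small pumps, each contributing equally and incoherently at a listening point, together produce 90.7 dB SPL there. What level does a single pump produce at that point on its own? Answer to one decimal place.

15 equal incoherent sources add 10·log₁₀(15) = 11.76 dB over one source.
L_one = 90.7 − 11.76 = 78.9 dB SPL.

78.9 dB SPL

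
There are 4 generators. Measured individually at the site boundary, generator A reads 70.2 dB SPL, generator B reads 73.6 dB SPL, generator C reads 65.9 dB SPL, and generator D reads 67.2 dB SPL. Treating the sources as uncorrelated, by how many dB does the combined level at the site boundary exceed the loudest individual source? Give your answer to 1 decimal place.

2.7 dB

Incoherent sources sum as intensities:
L_total = 10·log₁₀(10^(70.2/10) + 10^(73.6/10) + 10^(65.9/10) + 10^(67.2/10)) = 76.29 dB SPL.
Excess over the loudest (73.6 dB): 76.29 − 73.6 = 2.7 dB.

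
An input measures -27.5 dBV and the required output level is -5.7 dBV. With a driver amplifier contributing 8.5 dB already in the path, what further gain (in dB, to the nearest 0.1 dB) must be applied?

The required make-up gain is the shortfall in the dB sum.
G = -5.7 − (-27.5) − 8.5 = 13.3 dB.

13.3 dB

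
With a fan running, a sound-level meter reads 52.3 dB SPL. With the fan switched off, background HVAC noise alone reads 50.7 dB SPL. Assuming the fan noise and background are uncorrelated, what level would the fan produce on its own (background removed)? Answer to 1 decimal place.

47.2 dB SPL

Background correction is a power subtraction:
L_src = 10·log₁₀(10^(52.3/10) − 10^(50.7/10)) = 10·log₁₀(52330) = 47.2 dB SPL.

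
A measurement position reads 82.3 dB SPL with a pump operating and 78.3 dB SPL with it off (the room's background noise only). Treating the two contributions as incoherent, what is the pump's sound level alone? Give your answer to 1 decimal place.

80.1 dB SPL

Remove the background by subtracting linear intensities:
L_src = 10·log₁₀(10^(82.3/10) − 10^(78.3/10)) = 10·log₁₀(102200000) = 80.1 dB SPL.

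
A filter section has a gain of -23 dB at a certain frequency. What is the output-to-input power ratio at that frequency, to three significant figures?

0.00501

Power ratio = 10^(dB/10).
10^(-23/10) = 10^(-2.300) = 0.00501.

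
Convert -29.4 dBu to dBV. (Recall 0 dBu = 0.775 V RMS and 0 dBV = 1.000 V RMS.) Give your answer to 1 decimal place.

-31.6 dBV

The offset between the scales is 20·log₁₀(0.775/1.000) = −2.214 dB.
So dBV = -29.4 − 2.214 = -31.6 dBV.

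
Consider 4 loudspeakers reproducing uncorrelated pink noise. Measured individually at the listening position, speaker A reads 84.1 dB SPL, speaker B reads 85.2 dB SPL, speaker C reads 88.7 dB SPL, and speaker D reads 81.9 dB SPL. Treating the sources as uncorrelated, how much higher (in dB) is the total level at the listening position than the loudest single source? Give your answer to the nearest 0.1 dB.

Incoherent sources sum as intensities:
L_total = 10·log₁₀(10^(84.1/10) + 10^(85.2/10) + 10^(88.7/10) + 10^(81.9/10)) = 91.72 dB SPL.
Excess over the loudest (88.7 dB): 91.72 − 88.7 = 3.0 dB.

3.0 dB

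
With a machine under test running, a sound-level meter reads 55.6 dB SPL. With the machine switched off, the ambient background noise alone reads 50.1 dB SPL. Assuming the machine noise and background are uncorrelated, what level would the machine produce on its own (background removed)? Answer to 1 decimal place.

54.2 dB SPL

Remove the background by subtracting linear intensities:
L_src = 10·log₁₀(10^(55.6/10) − 10^(50.1/10)) = 10·log₁₀(260700) = 54.2 dB SPL.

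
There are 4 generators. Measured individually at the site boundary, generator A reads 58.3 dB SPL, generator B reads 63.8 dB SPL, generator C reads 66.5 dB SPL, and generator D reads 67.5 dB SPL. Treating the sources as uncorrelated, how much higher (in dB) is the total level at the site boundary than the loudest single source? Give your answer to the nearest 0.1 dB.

Uncorrelated sources add in intensity (power), not in dB.
L_total = 10·log₁₀(10^(58.3/10) + 10^(63.8/10) + 10^(66.5/10) + 10^(67.5/10)) = 71.19 dB SPL.
Excess over the loudest (67.5 dB): 71.19 − 67.5 = 3.7 dB.

3.7 dB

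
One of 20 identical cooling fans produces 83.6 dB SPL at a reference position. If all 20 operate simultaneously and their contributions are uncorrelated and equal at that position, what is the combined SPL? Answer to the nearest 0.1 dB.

20 equal incoherent sources raise the level by 10·log₁₀(20) = 13.01 dB.
L_total = 83.6 + 13.01 = 96.6 dB SPL.

96.6 dB SPL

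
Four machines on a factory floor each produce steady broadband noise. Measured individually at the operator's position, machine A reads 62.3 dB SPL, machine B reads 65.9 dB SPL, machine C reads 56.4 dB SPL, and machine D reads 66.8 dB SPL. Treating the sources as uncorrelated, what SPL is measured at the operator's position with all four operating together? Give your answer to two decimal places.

70.34 dB SPL

Uncorrelated sources add in intensity (power), not in dB.
L_total = 10·log₁₀(10^(62.3/10) + 10^(65.9/10) + 10^(56.4/10) + 10^(66.8/10)) = 10·log₁₀(10810000) = 70.34 dB SPL.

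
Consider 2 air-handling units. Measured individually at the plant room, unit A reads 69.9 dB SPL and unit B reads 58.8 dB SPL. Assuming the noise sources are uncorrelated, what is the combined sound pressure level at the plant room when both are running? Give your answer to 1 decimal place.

70.2 dB SPL

Incoherent sources sum as intensities:
L_total = 10·log₁₀(10^(69.9/10) + 10^(58.8/10)) = 10·log₁₀(10530000) = 70.2 dB SPL.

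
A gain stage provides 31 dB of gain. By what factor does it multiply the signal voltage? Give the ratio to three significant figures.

35.5

Voltage ratio = 10^(dB/20).
10^(31/20) = 10^(1.550) = 35.5.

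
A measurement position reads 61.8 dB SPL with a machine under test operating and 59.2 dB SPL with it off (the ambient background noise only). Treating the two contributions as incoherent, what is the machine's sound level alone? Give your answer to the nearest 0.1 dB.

Background correction is a power subtraction:
L_src = 10·log₁₀(10^(61.8/10) − 10^(59.2/10)) = 10·log₁₀(681800) = 58.3 dB SPL.

58.3 dB SPL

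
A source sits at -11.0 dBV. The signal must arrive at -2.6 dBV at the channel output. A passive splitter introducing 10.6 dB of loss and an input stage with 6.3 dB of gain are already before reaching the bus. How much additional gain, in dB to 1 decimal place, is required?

12.7 dB

The required make-up gain is the shortfall in the dB sum.
G = -2.6 − (-11.0) + 10.6 − 6.3 = 12.7 dB.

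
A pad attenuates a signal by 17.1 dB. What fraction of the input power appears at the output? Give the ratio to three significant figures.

Power ratio = 10^(dB/10).
10^(-17.1/10) = 10^(-1.710) = 0.0195.

0.0195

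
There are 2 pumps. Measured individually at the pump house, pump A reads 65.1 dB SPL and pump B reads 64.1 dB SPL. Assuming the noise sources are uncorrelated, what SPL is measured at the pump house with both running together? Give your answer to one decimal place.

Uncorrelated sources add in intensity (power), not in dB.
L_total = 10·log₁₀(10^(65.1/10) + 10^(64.1/10)) = 10·log₁₀(5806000) = 67.6 dB SPL.

67.6 dB SPL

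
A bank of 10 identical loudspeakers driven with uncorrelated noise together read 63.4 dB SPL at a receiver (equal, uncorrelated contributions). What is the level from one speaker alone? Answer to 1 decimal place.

53.4 dB SPL

10 equal incoherent sources add 10·log₁₀(10) = 10.00 dB over one source.
L_one = 63.4 − 10.00 = 53.4 dB SPL.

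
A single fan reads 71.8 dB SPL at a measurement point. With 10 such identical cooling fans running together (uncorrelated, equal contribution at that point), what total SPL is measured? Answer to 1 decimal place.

10 equal incoherent sources raise the level by 10·log₁₀(10) = 10.00 dB.
L_total = 71.8 + 10.00 = 81.8 dB SPL.

81.8 dB SPL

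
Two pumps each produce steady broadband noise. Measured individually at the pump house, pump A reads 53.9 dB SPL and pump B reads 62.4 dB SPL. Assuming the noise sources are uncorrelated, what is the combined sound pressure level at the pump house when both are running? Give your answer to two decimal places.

Incoherent sources sum as intensities:
L_total = 10·log₁₀(10^(53.9/10) + 10^(62.4/10)) = 10·log₁₀(1983000) = 62.97 dB SPL.

62.97 dB SPL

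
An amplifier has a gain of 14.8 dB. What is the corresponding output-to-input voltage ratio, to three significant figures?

Voltage ratio = 10^(dB/20).
10^(14.8/20) = 10^(0.7400) = 5.50.

5.50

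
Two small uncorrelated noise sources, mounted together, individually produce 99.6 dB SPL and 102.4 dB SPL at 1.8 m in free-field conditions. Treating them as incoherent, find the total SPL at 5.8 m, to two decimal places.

Combined at 1.8 m: 10·log₁₀(10^(99.6/10)+10^(102.4/10)) = 104.232 dB SPL.
Then apply −20·log₁₀(5.8/1.8) = -10.163 dB → 94.07 dB SPL.

94.07 dB SPL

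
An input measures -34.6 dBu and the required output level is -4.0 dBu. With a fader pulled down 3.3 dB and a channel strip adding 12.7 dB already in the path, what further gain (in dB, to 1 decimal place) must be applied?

The required make-up gain is the shortfall in the dB sum.
G = -4.0 − (-34.6) + 3.3 − 12.7 = 21.2 dB.

21.2 dB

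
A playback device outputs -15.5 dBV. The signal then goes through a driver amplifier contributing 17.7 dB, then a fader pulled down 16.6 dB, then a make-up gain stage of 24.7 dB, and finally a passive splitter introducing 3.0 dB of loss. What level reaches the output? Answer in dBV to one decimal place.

In dB, series stages simply add:
-15.5 + 17.7 − 16.6 + 24.7 − 3.0 = +7.3 dBV.

+7.3 dBV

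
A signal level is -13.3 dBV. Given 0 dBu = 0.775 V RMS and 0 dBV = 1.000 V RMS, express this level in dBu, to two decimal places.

-11.09 dBu

The offset between the scales is 20·log₁₀(0.775/1.000) = −2.214 dB.
So dBu = -13.3 + 2.214 = -11.09 dBu.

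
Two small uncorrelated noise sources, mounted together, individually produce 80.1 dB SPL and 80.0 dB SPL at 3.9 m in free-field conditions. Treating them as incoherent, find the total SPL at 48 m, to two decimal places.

Combined at 3.9 m: 10·log₁₀(10^(80.1/10)+10^(80.0/10)) = 83.061 dB SPL.
Then apply −20·log₁₀(48/3.9) = -21.804 dB → 61.26 dB SPL.

61.26 dB SPL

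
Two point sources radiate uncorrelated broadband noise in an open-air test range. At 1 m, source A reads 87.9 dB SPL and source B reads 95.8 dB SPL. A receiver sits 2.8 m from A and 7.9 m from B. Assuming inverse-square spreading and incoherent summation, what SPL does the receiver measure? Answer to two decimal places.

At the listener: L_A = 87.9 − 20·log₁₀(2.8) = 78.957 dB; L_B = 95.8 − 20·log₁₀(7.9) = 77.847 dB.
Combined: 10·log₁₀(10^(78.957/10)+10^(77.847/10)) = 81.45 dB SPL.

81.45 dB SPL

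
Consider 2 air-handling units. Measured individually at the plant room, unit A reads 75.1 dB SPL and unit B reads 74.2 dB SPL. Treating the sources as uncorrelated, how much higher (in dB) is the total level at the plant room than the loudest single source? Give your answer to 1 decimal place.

2.6 dB

Add the sources as powers (linear), then convert back to dB:
L_total = 10·log₁₀(10^(75.1/10) + 10^(74.2/10)) = 77.68 dB SPL.
Excess over the loudest (75.1 dB): 77.68 − 75.1 = 2.6 dB.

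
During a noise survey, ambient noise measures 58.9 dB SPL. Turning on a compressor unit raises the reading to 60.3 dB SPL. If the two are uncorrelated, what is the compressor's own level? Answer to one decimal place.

54.7 dB SPL

Remove the background by subtracting linear intensities:
L_src = 10·log₁₀(10^(60.3/10) − 10^(58.9/10)) = 10·log₁₀(295300) = 54.7 dB SPL.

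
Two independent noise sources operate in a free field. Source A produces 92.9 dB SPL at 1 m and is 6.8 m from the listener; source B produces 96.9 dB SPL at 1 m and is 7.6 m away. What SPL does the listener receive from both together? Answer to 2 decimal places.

81.04 dB SPL

At the listener: L_A = 92.9 − 20·log₁₀(6.8) = 76.250 dB; L_B = 96.9 − 20·log₁₀(7.6) = 79.284 dB.
Combined: 10·log₁₀(10^(76.250/10)+10^(79.284/10)) = 81.04 dB SPL.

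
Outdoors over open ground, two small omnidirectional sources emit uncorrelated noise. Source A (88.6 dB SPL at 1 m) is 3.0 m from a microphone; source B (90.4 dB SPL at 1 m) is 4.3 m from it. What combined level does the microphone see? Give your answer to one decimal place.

81.5 dB SPL

At the listener: L_A = 88.6 − 20·log₁₀(3.0) = 79.06 dB; L_B = 90.4 − 20·log₁₀(4.3) = 77.73 dB.
Combined: 10·log₁₀(10^(79.06/10)+10^(77.73/10)) = 81.5 dB SPL.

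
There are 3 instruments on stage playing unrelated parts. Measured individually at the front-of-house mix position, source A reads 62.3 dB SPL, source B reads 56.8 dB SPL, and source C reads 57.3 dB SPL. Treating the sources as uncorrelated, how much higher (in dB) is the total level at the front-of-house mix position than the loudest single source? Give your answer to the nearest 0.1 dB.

2.0 dB

Uncorrelated sources add in intensity (power), not in dB.
L_total = 10·log₁₀(10^(62.3/10) + 10^(56.8/10) + 10^(57.3/10)) = 64.34 dB SPL.
Excess over the loudest (62.3 dB): 64.34 − 62.3 = 2.0 dB.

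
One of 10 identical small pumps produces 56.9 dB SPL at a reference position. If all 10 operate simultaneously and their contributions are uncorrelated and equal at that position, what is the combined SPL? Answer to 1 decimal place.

10 equal incoherent sources raise the level by 10·log₁₀(10) = 10.00 dB.
L_total = 56.9 + 10.00 = 66.9 dB SPL.

66.9 dB SPL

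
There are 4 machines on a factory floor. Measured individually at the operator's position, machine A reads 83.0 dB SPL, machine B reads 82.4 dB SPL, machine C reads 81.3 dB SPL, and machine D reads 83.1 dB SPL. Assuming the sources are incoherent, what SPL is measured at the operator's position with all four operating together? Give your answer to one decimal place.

88.5 dB SPL

Incoherent sources sum as intensities:
L_total = 10·log₁₀(10^(83.0/10) + 10^(82.4/10) + 10^(81.3/10) + 10^(83.1/10)) = 10·log₁₀(712400000) = 88.5 dB SPL.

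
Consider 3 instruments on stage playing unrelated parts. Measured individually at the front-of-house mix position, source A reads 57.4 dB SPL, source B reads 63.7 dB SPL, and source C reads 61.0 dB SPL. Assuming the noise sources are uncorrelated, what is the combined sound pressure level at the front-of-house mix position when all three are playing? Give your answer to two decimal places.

Add the sources as powers (linear), then convert back to dB:
L_total = 10·log₁₀(10^(57.4/10) + 10^(63.7/10) + 10^(61.0/10)) = 10·log₁₀(4153000) = 66.18 dB SPL.

66.18 dB SPL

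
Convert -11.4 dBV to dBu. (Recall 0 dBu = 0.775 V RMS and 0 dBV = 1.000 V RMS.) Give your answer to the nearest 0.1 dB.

-9.2 dBu

The offset between the scales is 20·log₁₀(0.775/1.000) = −2.214 dB.
So dBu = -11.4 + 2.214 = -9.2 dBu.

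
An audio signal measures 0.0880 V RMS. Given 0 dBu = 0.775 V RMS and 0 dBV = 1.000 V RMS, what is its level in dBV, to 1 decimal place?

dBV = 20·log₁₀(V / 1.000 V).
20·log₁₀(0.0880/1.000) = -21.1 dBV.

-21.1 dBV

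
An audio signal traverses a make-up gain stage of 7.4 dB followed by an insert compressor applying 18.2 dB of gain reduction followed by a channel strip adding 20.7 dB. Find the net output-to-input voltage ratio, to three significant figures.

Net gain = 7.4 + (−18.2) + 20.7 = 9.9 dB.
Voltage ratio = 10^(9.9/20) = 3.13.

3.13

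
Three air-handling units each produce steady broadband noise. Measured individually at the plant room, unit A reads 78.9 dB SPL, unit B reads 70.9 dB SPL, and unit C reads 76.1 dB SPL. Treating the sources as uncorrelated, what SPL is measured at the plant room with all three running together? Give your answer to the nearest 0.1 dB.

Add the sources as powers (linear), then convert back to dB:
L_total = 10·log₁₀(10^(78.9/10) + 10^(70.9/10) + 10^(76.1/10)) = 10·log₁₀(130700000) = 81.2 dB SPL.

81.2 dB SPL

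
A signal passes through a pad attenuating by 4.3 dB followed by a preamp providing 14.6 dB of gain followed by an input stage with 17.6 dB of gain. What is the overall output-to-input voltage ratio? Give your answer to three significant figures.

24.8

Net gain = (−4.3) + 14.6 + 17.6 = 27.9 dB.
Voltage ratio = 10^(27.9/20) = 24.8.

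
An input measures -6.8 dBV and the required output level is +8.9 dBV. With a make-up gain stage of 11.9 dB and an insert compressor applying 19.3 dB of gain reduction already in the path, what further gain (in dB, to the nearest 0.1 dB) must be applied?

The required make-up gain is the shortfall in the dB sum.
G = +8.9 − (-6.8) − 11.9 + 19.3 = 23.1 dB.

23.1 dB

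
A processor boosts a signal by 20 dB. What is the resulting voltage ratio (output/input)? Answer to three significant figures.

Voltage ratio = 10^(dB/20).
10^(20/20) = 10^(1.000) = 10.0.

10.0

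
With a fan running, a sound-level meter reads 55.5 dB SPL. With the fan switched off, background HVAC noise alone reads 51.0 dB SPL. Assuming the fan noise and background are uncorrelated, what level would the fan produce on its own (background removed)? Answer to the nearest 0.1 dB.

53.6 dB SPL

Remove the background by subtracting linear intensities:
L_src = 10·log₁₀(10^(55.5/10) − 10^(51.0/10)) = 10·log₁₀(228900) = 53.6 dB SPL.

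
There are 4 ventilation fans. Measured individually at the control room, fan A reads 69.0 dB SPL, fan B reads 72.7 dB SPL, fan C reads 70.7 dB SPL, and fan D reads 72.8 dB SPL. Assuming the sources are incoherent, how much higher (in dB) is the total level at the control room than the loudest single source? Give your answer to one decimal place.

Uncorrelated sources add in intensity (power), not in dB.
L_total = 10·log₁₀(10^(69.0/10) + 10^(72.7/10) + 10^(70.7/10) + 10^(72.8/10)) = 77.59 dB SPL.
Excess over the loudest (72.8 dB): 77.59 − 72.8 = 4.8 dB.

4.8 dB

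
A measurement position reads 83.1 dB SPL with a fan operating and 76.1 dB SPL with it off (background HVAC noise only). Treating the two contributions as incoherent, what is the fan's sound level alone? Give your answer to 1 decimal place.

82.1 dB SPL

Subtract intensities: L_src = 10·log₁₀(10^(L_total/10) − 10^(L_bg/10)).
L_src = 10·log₁₀(10^(83.1/10) − 10^(76.1/10)) = 10·log₁₀(163400000) = 82.1 dB SPL.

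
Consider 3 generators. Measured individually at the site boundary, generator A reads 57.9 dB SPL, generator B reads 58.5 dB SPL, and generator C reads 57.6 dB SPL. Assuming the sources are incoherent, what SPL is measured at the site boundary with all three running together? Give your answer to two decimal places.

62.79 dB SPL

Incoherent sources sum as intensities:
L_total = 10·log₁₀(10^(57.9/10) + 10^(58.5/10) + 10^(57.6/10)) = 10·log₁₀(1900000) = 62.79 dB SPL.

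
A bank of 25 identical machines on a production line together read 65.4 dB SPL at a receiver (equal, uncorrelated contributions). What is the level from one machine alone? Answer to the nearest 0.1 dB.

51.4 dB SPL

25 equal incoherent sources add 10·log₁₀(25) = 13.98 dB over one source.
L_one = 65.4 − 13.98 = 51.4 dB SPL.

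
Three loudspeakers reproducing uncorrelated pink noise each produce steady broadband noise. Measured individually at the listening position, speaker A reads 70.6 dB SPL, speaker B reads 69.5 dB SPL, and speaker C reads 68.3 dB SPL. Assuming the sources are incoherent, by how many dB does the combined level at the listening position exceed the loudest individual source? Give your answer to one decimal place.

Uncorrelated sources add in intensity (power), not in dB.
L_total = 10·log₁₀(10^(70.6/10) + 10^(69.5/10) + 10^(68.3/10)) = 74.34 dB SPL.
Excess over the loudest (70.6 dB): 74.34 − 70.6 = 3.7 dB.

3.7 dB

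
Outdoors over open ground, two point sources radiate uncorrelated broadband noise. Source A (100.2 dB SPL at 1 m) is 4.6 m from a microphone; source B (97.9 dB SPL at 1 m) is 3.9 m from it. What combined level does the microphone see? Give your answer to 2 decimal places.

At the listener: L_A = 100.2 − 20·log₁₀(4.6) = 86.945 dB; L_B = 97.9 − 20·log₁₀(3.9) = 86.079 dB.
Combined: 10·log₁₀(10^(86.945/10)+10^(86.079/10)) = 89.54 dB SPL.

89.54 dB SPL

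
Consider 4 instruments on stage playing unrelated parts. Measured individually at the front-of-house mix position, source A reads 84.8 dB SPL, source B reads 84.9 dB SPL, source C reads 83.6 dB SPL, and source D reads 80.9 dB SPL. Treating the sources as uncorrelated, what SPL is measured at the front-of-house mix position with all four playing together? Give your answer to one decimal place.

89.8 dB SPL

Uncorrelated sources add in intensity (power), not in dB.
L_total = 10·log₁₀(10^(84.8/10) + 10^(84.9/10) + 10^(83.6/10) + 10^(80.9/10)) = 10·log₁₀(963100000) = 89.8 dB SPL.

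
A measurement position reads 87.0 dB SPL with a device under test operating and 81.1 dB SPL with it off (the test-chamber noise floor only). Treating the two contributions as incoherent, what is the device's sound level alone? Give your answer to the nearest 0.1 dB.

85.7 dB SPL

Remove the background by subtracting linear intensities:
L_src = 10·log₁₀(10^(87.0/10) − 10^(81.1/10)) = 10·log₁₀(372400000) = 85.7 dB SPL.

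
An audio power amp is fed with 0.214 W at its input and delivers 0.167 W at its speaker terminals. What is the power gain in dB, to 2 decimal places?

For a power ratio, dB = 10·log₁₀(P₂/P₁).
10·log₁₀(0.167/0.214) = 10·log₁₀(0.7804) = -1.08 dB.

-1.08 dB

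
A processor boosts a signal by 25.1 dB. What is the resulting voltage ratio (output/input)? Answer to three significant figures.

Voltage ratio = 10^(dB/20).
10^(25.1/20) = 10^(1.255) = 18.0.

18.0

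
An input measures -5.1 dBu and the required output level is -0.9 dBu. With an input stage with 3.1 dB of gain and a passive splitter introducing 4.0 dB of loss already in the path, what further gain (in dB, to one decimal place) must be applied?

The required make-up gain is the shortfall in the dB sum.
G = -0.9 − (-5.1) − 3.1 + 4.0 = 5.1 dB.

5.1 dB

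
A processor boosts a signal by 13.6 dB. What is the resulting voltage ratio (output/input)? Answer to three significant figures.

Voltage ratio = 10^(dB/20).
10^(13.6/20) = 10^(0.6800) = 4.79.

4.79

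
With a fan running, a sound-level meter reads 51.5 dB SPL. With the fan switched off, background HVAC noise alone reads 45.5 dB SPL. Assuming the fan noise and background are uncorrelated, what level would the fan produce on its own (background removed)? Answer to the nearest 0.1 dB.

50.2 dB SPL

Subtract intensities: L_src = 10·log₁₀(10^(L_total/10) − 10^(L_bg/10)).
L_src = 10·log₁₀(10^(51.5/10) − 10^(45.5/10)) = 10·log₁₀(105800) = 50.2 dB SPL.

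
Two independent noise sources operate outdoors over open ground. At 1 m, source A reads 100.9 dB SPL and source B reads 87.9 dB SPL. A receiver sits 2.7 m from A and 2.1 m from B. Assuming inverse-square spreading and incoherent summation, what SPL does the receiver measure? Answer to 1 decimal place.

At the listener: L_A = 100.9 − 20·log₁₀(2.7) = 92.27 dB; L_B = 87.9 − 20·log₁₀(2.1) = 81.46 dB.
Combined: 10·log₁₀(10^(92.27/10)+10^(81.46/10)) = 92.6 dB SPL.

92.6 dB SPL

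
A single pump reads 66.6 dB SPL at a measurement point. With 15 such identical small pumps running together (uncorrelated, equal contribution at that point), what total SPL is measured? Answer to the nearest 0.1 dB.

15 equal incoherent sources raise the level by 10·log₁₀(15) = 11.76 dB.
L_total = 66.6 + 11.76 = 78.4 dB SPL.

78.4 dB SPL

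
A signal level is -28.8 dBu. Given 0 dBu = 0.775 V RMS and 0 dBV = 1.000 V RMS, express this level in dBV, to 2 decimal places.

The offset between the scales is 20·log₁₀(0.775/1.000) = −2.214 dB.
So dBV = -28.8 − 2.214 = -31.01 dBV.

-31.01 dBV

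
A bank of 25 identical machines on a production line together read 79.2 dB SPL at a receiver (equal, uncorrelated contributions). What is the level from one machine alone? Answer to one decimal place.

25 equal incoherent sources add 10·log₁₀(25) = 13.98 dB over one source.
L_one = 79.2 − 13.98 = 65.2 dB SPL.

65.2 dB SPL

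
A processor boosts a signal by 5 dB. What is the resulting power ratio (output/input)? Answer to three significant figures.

Power ratio = 10^(dB/10).
10^(5/10) = 10^(0.5000) = 3.16.

3.16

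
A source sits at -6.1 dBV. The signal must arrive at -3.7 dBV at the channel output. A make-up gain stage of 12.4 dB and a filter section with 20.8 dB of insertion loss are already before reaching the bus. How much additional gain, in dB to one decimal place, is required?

The required make-up gain is the shortfall in the dB sum.
G = -3.7 − (-6.1) − 12.4 + 20.8 = 10.8 dB.

10.8 dB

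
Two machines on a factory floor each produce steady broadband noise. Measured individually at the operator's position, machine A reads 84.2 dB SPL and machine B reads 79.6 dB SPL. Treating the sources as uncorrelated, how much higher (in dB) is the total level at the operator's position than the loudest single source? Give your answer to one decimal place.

1.3 dB

Incoherent sources sum as intensities:
L_total = 10·log₁₀(10^(84.2/10) + 10^(79.6/10)) = 85.49 dB SPL.
Excess over the loudest (84.2 dB): 85.49 − 84.2 = 1.3 dB.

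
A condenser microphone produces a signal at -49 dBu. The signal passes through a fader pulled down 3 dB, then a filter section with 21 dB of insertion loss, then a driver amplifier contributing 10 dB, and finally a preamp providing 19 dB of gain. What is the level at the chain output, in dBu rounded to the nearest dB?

-44 dBu

Gain stages sum in dB:
-49 − 3 − 21 + 10 + 19 = -44 dBu.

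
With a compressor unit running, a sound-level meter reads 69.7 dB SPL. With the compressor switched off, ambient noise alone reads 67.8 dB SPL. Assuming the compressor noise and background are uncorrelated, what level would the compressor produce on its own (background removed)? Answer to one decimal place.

Subtract intensities: L_src = 10·log₁₀(10^(L_total/10) − 10^(L_bg/10)).
L_src = 10·log₁₀(10^(69.7/10) − 10^(67.8/10)) = 10·log₁₀(3307000) = 65.2 dB SPL.

65.2 dB SPL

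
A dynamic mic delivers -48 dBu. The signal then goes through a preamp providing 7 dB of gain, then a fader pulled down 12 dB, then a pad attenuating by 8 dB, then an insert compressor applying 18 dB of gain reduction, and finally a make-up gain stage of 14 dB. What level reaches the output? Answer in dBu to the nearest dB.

Gain stages sum in dB:
-48 + 7 − 12 − 8 − 18 + 14 = -65 dBu.

-65 dBu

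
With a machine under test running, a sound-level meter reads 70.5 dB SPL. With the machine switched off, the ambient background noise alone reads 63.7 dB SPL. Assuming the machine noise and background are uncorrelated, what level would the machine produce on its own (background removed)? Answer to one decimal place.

69.5 dB SPL

Background correction is a power subtraction:
L_src = 10·log₁₀(10^(70.5/10) − 10^(63.7/10)) = 10·log₁₀(8876000) = 69.5 dB SPL.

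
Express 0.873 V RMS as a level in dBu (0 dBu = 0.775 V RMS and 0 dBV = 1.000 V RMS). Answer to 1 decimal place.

dBu = 20·log₁₀(V / 0.775 V).
20·log₁₀(0.873/0.775) = +1.0 dBu.

+1.0 dBu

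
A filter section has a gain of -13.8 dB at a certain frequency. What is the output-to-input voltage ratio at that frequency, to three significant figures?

0.204

Voltage ratio = 10^(dB/20).
10^(-13.8/20) = 10^(-0.6900) = 0.204.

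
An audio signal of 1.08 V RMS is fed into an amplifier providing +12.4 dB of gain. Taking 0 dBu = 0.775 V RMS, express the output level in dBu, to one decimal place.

+15.3 dBu

Input level: 20·log₁₀(1.08/0.775) = 2.88 dBu.
Output: 2.88 + 12.4 = +15.3 dBu.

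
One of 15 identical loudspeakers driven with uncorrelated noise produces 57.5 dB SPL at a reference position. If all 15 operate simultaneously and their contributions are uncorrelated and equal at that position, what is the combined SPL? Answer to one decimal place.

15 equal incoherent sources raise the level by 10·log₁₀(15) = 11.76 dB.
L_total = 57.5 + 11.76 = 69.3 dB SPL.

69.3 dB SPL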